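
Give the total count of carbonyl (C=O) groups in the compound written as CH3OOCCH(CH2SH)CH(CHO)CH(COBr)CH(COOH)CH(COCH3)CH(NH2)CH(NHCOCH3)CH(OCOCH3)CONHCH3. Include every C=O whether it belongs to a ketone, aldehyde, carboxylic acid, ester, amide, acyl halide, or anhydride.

CH3OOC: ester, 1 C=O (running total 1).
CH(CHO): aldehyde, 1 C=O (running total 2).
CH(COBr): acyl halide, 1 C=O (running total 3).
CH(COOH): carboxylic acid, 1 C=O (running total 4).
CH(COCH3): ketone, 1 C=O (running total 5).
CH(NHCOCH3): amide, 1 C=O (running total 6).
CH(OCOCH3): ester, 1 C=O (running total 7).
CONHCH3: amide, 1 C=O (running total 8).

8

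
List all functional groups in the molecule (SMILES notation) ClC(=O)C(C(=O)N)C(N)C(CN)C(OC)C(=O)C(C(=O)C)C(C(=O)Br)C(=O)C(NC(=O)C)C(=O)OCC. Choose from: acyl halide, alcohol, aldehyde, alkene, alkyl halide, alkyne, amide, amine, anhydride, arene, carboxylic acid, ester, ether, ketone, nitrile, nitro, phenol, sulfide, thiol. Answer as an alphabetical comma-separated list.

acyl halide, amide, amine, ester, ether, ketone

–C(=O)Cl: carbonyl C bonded to C and to a halogen → acyl halide (not alkyl halide).
pendant –CONH2: carbonyl C bonded to C and N → amide.
–NH2 on an sp³ carbon with no adjacent C=O → amine.
pendant –CH2NH2: N on sp³ C, no adjacent C=O → amine.
pendant –OCH3: C–O–C with sp³ C, no adjacent C=O → ether.
–C(=O)– with carbon on both sides → ketone.
pendant –COCH3: carbonyl C bonded to two carbons → ketone.
pendant –C(=O)X: carbonyl C bonded to C and halogen → acyl halide.
–C(=O)– with carbon on both sides → ketone.
pendant –NHC(=O)CH3: N bonded to a carbonyl → amide (not amine).
–C(=O)OCH2CH3: carbonyl C bonded to C and to –OEt → ester.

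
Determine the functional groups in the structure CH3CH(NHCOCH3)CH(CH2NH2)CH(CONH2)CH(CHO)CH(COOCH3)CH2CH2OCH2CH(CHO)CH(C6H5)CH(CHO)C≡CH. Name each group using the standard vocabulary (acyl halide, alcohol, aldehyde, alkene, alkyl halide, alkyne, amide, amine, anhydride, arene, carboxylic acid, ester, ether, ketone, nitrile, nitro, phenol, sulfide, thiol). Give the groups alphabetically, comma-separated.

aldehyde, alkyne, amide, amine, arene, ester, ether

Reading the structure from left to right:
  CH(NHCOCH3): pendant –NHC(=O)CH3: N bonded to a carbonyl → amide (not amine).
  CH(CH2NH2): pendant –CH2NH2: N on sp³ C, no adjacent C=O → amine.
  CH(CONH2): pendant –CONH2: carbonyl C bonded to C and N → amide.
  CH(CHO): pendant –CHO: carbonyl C bonded to C and H → aldehyde.
  CH(COOCH3): pendant –COOCH3: carbonyl C bonded to C and –OCH3 → ester.
  CH2OCH2: C–O–C with sp³ carbons on both sides and no adjacent C=O → ether.
  CH(CHO): pendant –CHO: carbonyl C bonded to C and H → aldehyde.
  CH(C6H5): pendant –C6H5: benzene ring → arene.
  CH(CHO): pendant –CHO: carbonyl C bonded to C and H → aldehyde.
  C≡CH: C≡C triple bond → alkyne.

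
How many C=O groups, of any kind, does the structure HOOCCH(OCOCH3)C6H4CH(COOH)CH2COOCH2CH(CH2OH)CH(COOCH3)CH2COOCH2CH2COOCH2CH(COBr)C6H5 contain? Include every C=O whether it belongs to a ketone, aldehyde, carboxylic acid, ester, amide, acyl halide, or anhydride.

HOOC: carboxylic acid, 1 C=O (running total 1).
CH(OCOCH3): ester, 1 C=O (running total 2).
CH(COOH): carboxylic acid, 1 C=O (running total 3).
CH2COOCH2: ester, 1 C=O (running total 4).
CH(COOCH3): ester, 1 C=O (running total 5).
CH2COOCH2: ester, 1 C=O (running total 6).
CH2COOCH2: ester, 1 C=O (running total 7).
CH(COBr): acyl halide, 1 C=O (running total 8).

8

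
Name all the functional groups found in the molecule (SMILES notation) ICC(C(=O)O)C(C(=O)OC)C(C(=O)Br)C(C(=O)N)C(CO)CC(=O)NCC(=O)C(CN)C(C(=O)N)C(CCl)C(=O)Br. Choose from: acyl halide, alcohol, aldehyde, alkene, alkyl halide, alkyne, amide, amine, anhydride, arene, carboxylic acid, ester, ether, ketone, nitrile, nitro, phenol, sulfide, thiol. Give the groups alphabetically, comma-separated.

halogen on an sp³ carbon → alkyl halide.
pendant –COOH: carbonyl C bonded to C and –OH → carboxylic acid.
pendant –COOCH3: carbonyl C bonded to C and –OCH3 → ester.
pendant –C(=O)X: carbonyl C bonded to C and halogen → acyl halide.
pendant –CONH2: carbonyl C bonded to C and N → amide.
pendant –CH2OH on an sp³ backbone C → alcohol.
–C(=O)–N– linkage → amide (the N is not an amine).
–C(=O)– with carbon on both sides → ketone.
pendant –CH2NH2: N on sp³ C, no adjacent C=O → amine.
pendant –CONH2: carbonyl C bonded to C and N → amide.
pendant –CH2X: halogen on sp³ carbon → alkyl halide.
–C(=O)Br: carbonyl C bonded to C and to a halogen → acyl halide (not alkyl halide).

acyl halide, alcohol, alkyl halide, amide, amine, carboxylic acid, ester, ketone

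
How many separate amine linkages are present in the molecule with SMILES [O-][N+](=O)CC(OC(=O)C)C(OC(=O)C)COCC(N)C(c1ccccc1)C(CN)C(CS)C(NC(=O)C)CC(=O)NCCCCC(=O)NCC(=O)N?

Taking each segment in turn:
  O2NCH2: –NO2 on carbon → nitro group.
  CH(OCOCH3): pendant –OC(=O)CH3: an acyloxy group → ester.
  CH(OCOCH3): pendant –OC(=O)CH3: an acyloxy group → ester.
  CH2OCH2: C–O–C with sp³ carbons on both sides and no adjacent C=O → ether.
  CH(NH2): –NH2 on an sp³ carbon with no adjacent C=O → amine.
  CH(C6H5): pendant –C6H5: benzene ring → arene.
  CH(CH2NH2): pendant –CH2NH2: N on sp³ C, no adjacent C=O → amine.
  CH(CH2SH): pendant –CH2SH → thiol.
  CH(NHCOCH3): pendant –NHC(=O)CH3: N bonded to a carbonyl → amide (not amine).
  CH2CONHCH2: –C(=O)–N– linkage → amide (the N is not an amine).
  CH2CONHCH2: –C(=O)–N– linkage → amide (the N is not an amine).
  CONH2: –C(=O)NH2: carbonyl C bonded to C and to N → amide (the N is not a separate amine).
Amine appears at: CH(NH2), CH(CH2NH2) → 2.

2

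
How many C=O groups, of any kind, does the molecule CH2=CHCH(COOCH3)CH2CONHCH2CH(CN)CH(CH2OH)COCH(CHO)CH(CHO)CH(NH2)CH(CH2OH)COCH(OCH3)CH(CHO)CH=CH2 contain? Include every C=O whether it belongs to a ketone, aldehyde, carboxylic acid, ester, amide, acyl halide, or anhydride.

CH(COOCH3): ester, 1 C=O (running total 1).
CH2CONHCH2: amide, 1 C=O (running total 2).
CO: ketone, 1 C=O (running total 3).
CH(CHO): aldehyde, 1 C=O (running total 4).
CH(CHO): aldehyde, 1 C=O (running total 5).
CO: ketone, 1 C=O (running total 6).
CH(CHO): aldehyde, 1 C=O (running total 7).

7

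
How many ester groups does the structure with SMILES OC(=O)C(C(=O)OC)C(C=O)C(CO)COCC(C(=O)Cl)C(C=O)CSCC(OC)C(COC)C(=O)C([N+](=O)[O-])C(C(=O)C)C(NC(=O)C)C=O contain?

Reading the structure from left to right:
  HOOC: –COOH: carbonyl C bonded to –OH and C → carboxylic acid (the –OH is not a separate alcohol).
  CH(COOCH3): pendant –COOCH3: carbonyl C bonded to C and –OCH3 → ester.
  CH(CHO): pendant –CHO: carbonyl C bonded to C and H → aldehyde.
  CH(CH2OH): pendant –CH2OH on an sp³ backbone C → alcohol.
  CH2OCH2: C–O–C with sp³ carbons on both sides and no adjacent C=O → ether.
  CH(COCl): pendant –C(=O)X: carbonyl C bonded to C and halogen → acyl halide.
  CH(CHO): pendant –CHO: carbonyl C bonded to C and H → aldehyde.
  CH2SCH2: C–S–C linkage → sulfide (thioether).
  CH(OCH3): pendant –OCH3: C–O–C with sp³ C, no adjacent C=O → ether.
  CH(CH2OCH3): pendant –CH2OCH3: C–O–C linkage → ether.
  CO: –C(=O)– with carbon on both sides → ketone.
  CH(NO2): –NO2 on an sp³ carbon → nitro (the N=O is not a carbonyl).
  CH(COCH3): pendant –COCH3: carbonyl C bonded to two carbons → ketone.
  CH(NHCOCH3): pendant –NHC(=O)CH3: N bonded to a carbonyl → amide (not amine).
  CHO: terminal –CHO: carbonyl C bonded to H and C → aldehyde.
Ester appears at: CH(COOCH3) → 1.

1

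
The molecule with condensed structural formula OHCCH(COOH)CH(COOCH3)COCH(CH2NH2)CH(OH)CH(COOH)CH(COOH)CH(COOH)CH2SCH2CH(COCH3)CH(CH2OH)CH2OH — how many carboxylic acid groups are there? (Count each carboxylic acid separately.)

Taking each segment in turn:
  OHC: terminal –CHO: carbonyl C bonded to H and C → aldehyde.
  CH(COOH): pendant –COOH: carbonyl C bonded to C and –OH → carboxylic acid.
  CH(COOCH3): pendant –COOCH3: carbonyl C bonded to C and –OCH3 → ester.
  CO: –C(=O)– with carbon on both sides → ketone.
  CH(CH2NH2): pendant –CH2NH2: N on sp³ C, no adjacent C=O → amine.
  CH(OH): –OH on an sp³ carbon → alcohol (secondary).
  CH(COOH): pendant –COOH: carbonyl C bonded to C and –OH → carboxylic acid.
  CH(COOH): pendant –COOH: carbonyl C bonded to C and –OH → carboxylic acid.
  CH(COOH): pendant –COOH: carbonyl C bonded to C and –OH → carboxylic acid.
  CH2SCH2: C–S–C linkage → sulfide (thioether).
  CH(COCH3): pendant –COCH3: carbonyl C bonded to two carbons → ketone.
  CH(CH2OH): pendant –CH2OH on an sp³ backbone C → alcohol.
  CH2OH: –OH on an sp³ carbon → alcohol.
Carboxylic acid appears at: CH(COOH), CH(COOH), CH(COOH), CH(COOH) → 4.

4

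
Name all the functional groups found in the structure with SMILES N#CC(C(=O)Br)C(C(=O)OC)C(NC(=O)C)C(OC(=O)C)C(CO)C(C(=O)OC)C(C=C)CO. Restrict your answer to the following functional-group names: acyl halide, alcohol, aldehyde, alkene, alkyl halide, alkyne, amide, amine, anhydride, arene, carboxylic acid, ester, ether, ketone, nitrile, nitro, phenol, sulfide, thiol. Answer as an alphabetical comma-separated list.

acyl halide, alcohol, alkene, amide, ester, nitrile

Reading the structure from left to right:
  N≡C: N≡C–: carbon triple-bonded to nitrogen → nitrile.
  CH(COBr): pendant –C(=O)X: carbonyl C bonded to C and halogen → acyl halide.
  CH(COOCH3): pendant –COOCH3: carbonyl C bonded to C and –OCH3 → ester.
  CH(NHCOCH3): pendant –NHC(=O)CH3: N bonded to a carbonyl → amide (not amine).
  CH(OCOCH3): pendant –OC(=O)CH3: an acyloxy group → ester.
  CH(CH2OH): pendant –CH2OH on an sp³ backbone C → alcohol.
  CH(COOCH3): pendant –COOCH3: carbonyl C bonded to C and –OCH3 → ester.
  CH(CH=CH2): pendant –CH=CH2: C=C double bond → alkene.
  CH2OH: –OH on an sp³ carbon → alcohol.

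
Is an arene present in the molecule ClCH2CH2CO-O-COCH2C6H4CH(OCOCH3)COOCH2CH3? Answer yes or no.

yes

Reading the structure from left to right:
  ClCH2: halogen on an sp³ carbon → alkyl halide.
  CH2CO-O-COCH2: two acyl groups sharing one oxygen, –C(=O)–O–C(=O)– → anhydride.
  C6H4: para-disubstituted benzene ring → arene.
  CH(OCOCH3): pendant –OC(=O)CH3: an acyloxy group → ester.
  COOCH2CH3: –C(=O)OCH2CH3: carbonyl C bonded to C and to –OEt → ester.
The C6H4 segment supplies the arene: para-disubstituted benzene ring → arene.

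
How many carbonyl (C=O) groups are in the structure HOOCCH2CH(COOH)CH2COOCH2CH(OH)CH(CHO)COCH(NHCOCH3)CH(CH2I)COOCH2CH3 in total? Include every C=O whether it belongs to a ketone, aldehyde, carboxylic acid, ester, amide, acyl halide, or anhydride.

7

HOOC: carboxylic acid, 1 C=O (running total 1).
CH(COOH): carboxylic acid, 1 C=O (running total 2).
CH2COOCH2: ester, 1 C=O (running total 3).
CH(CHO): aldehyde, 1 C=O (running total 4).
CO: ketone, 1 C=O (running total 5).
CH(NHCOCH3): amide, 1 C=O (running total 6).
COOCH2CH3: ester, 1 C=O (running total 7).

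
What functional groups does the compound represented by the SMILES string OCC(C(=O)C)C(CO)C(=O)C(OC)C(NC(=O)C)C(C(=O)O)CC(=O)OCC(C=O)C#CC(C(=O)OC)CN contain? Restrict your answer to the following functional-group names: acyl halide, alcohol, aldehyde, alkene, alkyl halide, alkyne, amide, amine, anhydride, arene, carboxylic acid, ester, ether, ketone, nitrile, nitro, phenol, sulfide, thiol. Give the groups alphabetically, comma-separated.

HO– on an sp³ carbon → alcohol.
pendant –COCH3: carbonyl C bonded to two carbons → ketone.
pendant –CH2OH on an sp³ backbone C → alcohol.
–C(=O)– with carbon on both sides → ketone.
pendant –OCH3: C–O–C with sp³ C, no adjacent C=O → ether.
pendant –NHC(=O)CH3: N bonded to a carbonyl → amide (not amine).
pendant –COOH: carbonyl C bonded to C and –OH → carboxylic acid.
–C(=O)–O–C with C on the carbonyl side → ester.
pendant –CHO: carbonyl C bonded to C and H → aldehyde.
C≡C triple bond → alkyne.
pendant –COOCH3: carbonyl C bonded to C and –OCH3 → ester.
–NH2 on an sp³ carbon with no adjacent C=O → amine.

alcohol, aldehyde, alkyne, amide, amine, carboxylic acid, ester, ether, ketone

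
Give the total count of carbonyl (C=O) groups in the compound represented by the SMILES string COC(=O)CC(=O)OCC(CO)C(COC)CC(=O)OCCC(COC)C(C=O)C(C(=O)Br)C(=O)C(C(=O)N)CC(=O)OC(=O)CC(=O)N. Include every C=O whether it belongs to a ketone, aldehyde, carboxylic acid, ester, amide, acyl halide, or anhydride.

CH3OOC: ester, 1 C=O (running total 1).
CH2COOCH2: ester, 1 C=O (running total 2).
CH2COOCH2: ester, 1 C=O (running total 3).
CH(CHO): aldehyde, 1 C=O (running total 4).
CH(COBr): acyl halide, 1 C=O (running total 5).
CO: ketone, 1 C=O (running total 6).
CH(CONH2): amide, 1 C=O (running total 7).
CH2CO-O-COCH2: anhydride, 2 C=O (running total 9).
CONH2: amide, 1 C=O (running total 10).

10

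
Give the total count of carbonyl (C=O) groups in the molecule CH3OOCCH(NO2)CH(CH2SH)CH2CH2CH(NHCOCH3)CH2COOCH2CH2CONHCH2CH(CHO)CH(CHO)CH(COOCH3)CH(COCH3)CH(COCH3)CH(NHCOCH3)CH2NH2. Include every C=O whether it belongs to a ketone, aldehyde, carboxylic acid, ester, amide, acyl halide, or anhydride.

CH3OOC: ester, 1 C=O (running total 1).
CH(NHCOCH3): amide, 1 C=O (running total 2).
CH2COOCH2: ester, 1 C=O (running total 3).
CH2CONHCH2: amide, 1 C=O (running total 4).
CH(CHO): aldehyde, 1 C=O (running total 5).
CH(CHO): aldehyde, 1 C=O (running total 6).
CH(COOCH3): ester, 1 C=O (running total 7).
CH(COCH3): ketone, 1 C=O (running total 8).
CH(COCH3): ketone, 1 C=O (running total 9).
CH(NHCOCH3): amide, 1 C=O (running total 10).

10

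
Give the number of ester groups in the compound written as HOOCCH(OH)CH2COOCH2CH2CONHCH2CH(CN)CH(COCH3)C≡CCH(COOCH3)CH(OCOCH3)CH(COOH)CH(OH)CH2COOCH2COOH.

4

–COOH: carbonyl C bonded to –OH and C → carboxylic acid (the –OH is not a separate alcohol).
–OH on an sp³ carbon → alcohol (secondary).
–C(=O)–O–C with C on the carbonyl side → ester.
–C(=O)–N– linkage → amide (the N is not an amine).
pendant –C≡N: nitrile.
pendant –COCH3: carbonyl C bonded to two carbons → ketone.
C≡C triple bond → alkyne.
pendant –COOCH3: carbonyl C bonded to C and –OCH3 → ester.
pendant –OC(=O)CH3: an acyloxy group → ester.
pendant –COOH: carbonyl C bonded to C and –OH → carboxylic acid.
–OH on an sp³ carbon → alcohol (secondary).
–C(=O)–O–C with C on the carbonyl side → ester.
–COOH: carbonyl C bonded to –OH and C → carboxylic acid (the –OH is not a separate alcohol).
Ester appears at: CH2COOCH2, CH(COOCH3), CH(OCOCH3), CH2COOCH2 → 4.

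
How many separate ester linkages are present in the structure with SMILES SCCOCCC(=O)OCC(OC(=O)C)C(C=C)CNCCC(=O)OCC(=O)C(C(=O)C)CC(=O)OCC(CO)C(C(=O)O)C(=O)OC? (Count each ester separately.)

Working along the chain:
  HSCH2: –SH on an sp³ carbon → thiol.
  CH2OCH2: C–O–C with sp³ carbons on both sides and no adjacent C=O → ether.
  CH2COOCH2: –C(=O)–O–C with C on the carbonyl side → ester.
  CH(OCOCH3): pendant –OC(=O)CH3: an acyloxy group → ester.
  CH(CH=CH2): pendant –CH=CH2: C=C double bond → alkene.
  CH2NHCH2: C–N–C with sp³ carbons and no adjacent C=O → amine (secondary).
  CH2COOCH2: –C(=O)–O–C with C on the carbonyl side → ester.
  CO: –C(=O)– with carbon on both sides → ketone.
  CH(COCH3): pendant –COCH3: carbonyl C bonded to two carbons → ketone.
  CH2COOCH2: –C(=O)–O–C with C on the carbonyl side → ester.
  CH(CH2OH): pendant –CH2OH on an sp³ backbone C → alcohol.
  CH(COOH): pendant –COOH: carbonyl C bonded to C and –OH → carboxylic acid.
  COOCH3: –C(=O)OCH3: carbonyl C bonded to C and to –OCH3 → ester (not ketone + ether).
Ester appears at: CH2COOCH2, CH(OCOCH3), CH2COOCH2, CH2COOCH2, COOCH3 → 5.

5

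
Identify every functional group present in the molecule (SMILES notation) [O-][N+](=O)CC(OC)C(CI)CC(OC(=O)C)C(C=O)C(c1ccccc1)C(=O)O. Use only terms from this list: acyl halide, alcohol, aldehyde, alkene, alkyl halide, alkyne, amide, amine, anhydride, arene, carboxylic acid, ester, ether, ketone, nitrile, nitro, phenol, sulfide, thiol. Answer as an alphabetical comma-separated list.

–NO2 on carbon → nitro group.
pendant –OCH3: C–O–C with sp³ C, no adjacent C=O → ether.
pendant –CH2X: halogen on sp³ carbon → alkyl halide.
pendant –OC(=O)CH3: an acyloxy group → ester.
pendant –CHO: carbonyl C bonded to C and H → aldehyde.
pendant –C6H5: benzene ring → arene.
–COOH: carbonyl C bonded to –OH and C → carboxylic acid (the –OH is not a separate alcohol).

aldehyde, alkyl halide, arene, carboxylic acid, ester, ether, nitro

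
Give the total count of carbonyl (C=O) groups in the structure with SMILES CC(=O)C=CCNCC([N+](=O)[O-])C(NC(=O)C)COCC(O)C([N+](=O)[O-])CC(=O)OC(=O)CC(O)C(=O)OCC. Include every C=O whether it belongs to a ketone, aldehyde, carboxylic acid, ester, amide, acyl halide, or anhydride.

CO: ketone, 1 C=O (running total 1).
CH(NHCOCH3): amide, 1 C=O (running total 2).
CH2CO-O-COCH2: anhydride, 2 C=O (running total 4).
COOCH2CH3: ester, 1 C=O (running total 5).

5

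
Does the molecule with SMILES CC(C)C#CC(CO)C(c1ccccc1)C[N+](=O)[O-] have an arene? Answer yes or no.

C≡C triple bond → alkyne.
pendant –CH2OH on an sp³ backbone C → alcohol.
pendant –C6H5: benzene ring → arene.
–NO2 on carbon → nitro group.
The CH(C6H5) segment supplies the arene: pendant –C6H5: benzene ring → arene.

yes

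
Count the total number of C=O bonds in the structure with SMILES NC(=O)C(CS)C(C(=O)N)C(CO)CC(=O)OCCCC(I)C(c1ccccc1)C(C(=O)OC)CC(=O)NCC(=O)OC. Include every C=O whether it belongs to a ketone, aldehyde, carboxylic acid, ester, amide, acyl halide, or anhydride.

H2NCO: amide, 1 C=O (running total 1).
CH(CONH2): amide, 1 C=O (running total 2).
CH2COOCH2: ester, 1 C=O (running total 3).
CH(COOCH3): ester, 1 C=O (running total 4).
CH2CONHCH2: amide, 1 C=O (running total 5).
COOCH3: ester, 1 C=O (running total 6).

6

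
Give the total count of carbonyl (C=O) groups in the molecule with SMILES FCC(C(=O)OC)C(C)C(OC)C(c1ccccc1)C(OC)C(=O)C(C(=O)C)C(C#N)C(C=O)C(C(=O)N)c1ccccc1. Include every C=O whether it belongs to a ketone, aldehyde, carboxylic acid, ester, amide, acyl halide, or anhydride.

CH(COOCH3): ester, 1 C=O (running total 1).
CO: ketone, 1 C=O (running total 2).
CH(COCH3): ketone, 1 C=O (running total 3).
CH(CHO): aldehyde, 1 C=O (running total 4).
CH(CONH2): amide, 1 C=O (running total 5).

5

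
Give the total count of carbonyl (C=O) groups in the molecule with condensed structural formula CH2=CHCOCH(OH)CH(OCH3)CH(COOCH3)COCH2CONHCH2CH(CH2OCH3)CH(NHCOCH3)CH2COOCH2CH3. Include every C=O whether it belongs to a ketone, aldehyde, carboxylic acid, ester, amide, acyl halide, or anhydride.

6

CO: ketone, 1 C=O (running total 1).
CH(COOCH3): ester, 1 C=O (running total 2).
CO: ketone, 1 C=O (running total 3).
CH2CONHCH2: amide, 1 C=O (running total 4).
CH(NHCOCH3): amide, 1 C=O (running total 5).
CH2COOCH2: ester, 1 C=O (running total 6).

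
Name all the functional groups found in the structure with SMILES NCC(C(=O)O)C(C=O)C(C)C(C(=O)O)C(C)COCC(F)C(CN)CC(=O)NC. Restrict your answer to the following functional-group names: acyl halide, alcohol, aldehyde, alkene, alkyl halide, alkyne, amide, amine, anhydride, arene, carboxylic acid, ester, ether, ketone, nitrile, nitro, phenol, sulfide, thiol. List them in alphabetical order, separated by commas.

aldehyde, alkyl halide, amide, amine, carboxylic acid, ether

Reading the structure from left to right:
  H2NCH2: –NH2 on an sp³ carbon with no adjacent C=O → amine.
  CH(COOH): pendant –COOH: carbonyl C bonded to C and –OH → carboxylic acid.
  CH(CHO): pendant –CHO: carbonyl C bonded to C and H → aldehyde.
  CH(COOH): pendant –COOH: carbonyl C bonded to C and –OH → carboxylic acid.
  CH2OCH2: C–O–C with sp³ carbons on both sides and no adjacent C=O → ether.
  CH(F): halogen on an sp³ carbon → alkyl halide.
  CH(CH2NH2): pendant –CH2NH2: N on sp³ C, no adjacent C=O → amine.
  CONHCH3: –C(=O)NHCH3: carbonyl C bonded to C and to N → amide (the N is not an amine).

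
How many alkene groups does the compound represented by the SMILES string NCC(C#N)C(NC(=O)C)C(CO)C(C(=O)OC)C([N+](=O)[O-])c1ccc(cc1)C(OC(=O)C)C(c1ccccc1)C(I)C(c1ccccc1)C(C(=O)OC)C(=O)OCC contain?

–NH2 on an sp³ carbon with no adjacent C=O → amine.
pendant –C≡N: nitrile.
pendant –NHC(=O)CH3: N bonded to a carbonyl → amide (not amine).
pendant –CH2OH on an sp³ backbone C → alcohol.
pendant –COOCH3: carbonyl C bonded to C and –OCH3 → ester.
–NO2 on an sp³ carbon → nitro (the N=O is not a carbonyl).
para-disubstituted benzene ring → arene.
pendant –OC(=O)CH3: an acyloxy group → ester.
pendant –C6H5: benzene ring → arene.
halogen on an sp³ carbon → alkyl halide.
pendant –C6H5: benzene ring → arene.
pendant –COOCH3: carbonyl C bonded to C and –OCH3 → ester.
–C(=O)OCH2CH3: carbonyl C bonded to C and to –OEt → ester.
No segment is a alkene: C6H4 is arene, not alkene; CH(C6H5) is arene, not alkene; CH(C6H5) is arene, not alkene. → 0.

0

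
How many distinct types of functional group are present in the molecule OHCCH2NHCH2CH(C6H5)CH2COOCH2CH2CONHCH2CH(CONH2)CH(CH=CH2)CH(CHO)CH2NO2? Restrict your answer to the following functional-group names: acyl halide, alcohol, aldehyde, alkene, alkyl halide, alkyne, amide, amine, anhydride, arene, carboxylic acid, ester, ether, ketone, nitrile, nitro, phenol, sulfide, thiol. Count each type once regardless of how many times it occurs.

Reading the structure from left to right:
  OHC: terminal –CHO: carbonyl C bonded to H and C → aldehyde.
  CH2NHCH2: C–N–C with sp³ carbons and no adjacent C=O → amine (secondary).
  CH(C6H5): pendant –C6H5: benzene ring → arene.
  CH2COOCH2: –C(=O)–O–C with C on the carbonyl side → ester.
  CH2CONHCH2: –C(=O)–N– linkage → amide (the N is not an amine).
  CH(CONH2): pendant –CONH2: carbonyl C bonded to C and N → amide.
  CH(CH=CH2): pendant –CH=CH2: C=C double bond → alkene.
  CH(CHO): pendant –CHO: carbonyl C bonded to C and H → aldehyde.
  CH2NO2: –NO2 on carbon → nitro group.
Distinct types present: aldehyde, alkene, amide, amine, arene, ester, nitro.

7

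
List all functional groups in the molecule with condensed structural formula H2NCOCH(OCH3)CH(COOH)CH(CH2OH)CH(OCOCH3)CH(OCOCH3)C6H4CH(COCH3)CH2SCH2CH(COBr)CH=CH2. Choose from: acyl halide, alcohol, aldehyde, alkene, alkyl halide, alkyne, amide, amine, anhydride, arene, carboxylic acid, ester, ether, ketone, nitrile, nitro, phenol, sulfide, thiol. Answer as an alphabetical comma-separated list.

Taking each segment in turn:
  H2NCO: –C(=O)NH2: carbonyl C bonded to C and to N → amide (the N is not a separate amine).
  CH(OCH3): pendant –OCH3: C–O–C with sp³ C, no adjacent C=O → ether.
  CH(COOH): pendant –COOH: carbonyl C bonded to C and –OH → carboxylic acid.
  CH(CH2OH): pendant –CH2OH on an sp³ backbone C → alcohol.
  CH(OCOCH3): pendant –OC(=O)CH3: an acyloxy group → ester.
  CH(OCOCH3): pendant –OC(=O)CH3: an acyloxy group → ester.
  C6H4: para-disubstituted benzene ring → arene.
  CH(COCH3): pendant –COCH3: carbonyl C bonded to two carbons → ketone.
  CH2SCH2: C–S–C linkage → sulfide (thioether).
  CH(COBr): pendant –C(=O)X: carbonyl C bonded to C and halogen → acyl halide.
  CH=CH2: C=C double bond → alkene.

acyl halide, alcohol, alkene, amide, arene, carboxylic acid, ester, ether, ketone, sulfide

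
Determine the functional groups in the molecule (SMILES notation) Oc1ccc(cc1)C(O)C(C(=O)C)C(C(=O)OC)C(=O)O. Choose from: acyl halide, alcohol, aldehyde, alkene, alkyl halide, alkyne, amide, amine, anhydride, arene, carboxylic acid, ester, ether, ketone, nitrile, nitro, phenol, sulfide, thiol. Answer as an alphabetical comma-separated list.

Working along the chain:
  HOC6H4: –OH attached directly to an aromatic ring → phenol (not alcohol); the ring itself is an arene.
  CH(OH): –OH on an sp³ carbon → alcohol (secondary).
  CH(COCH3): pendant –COCH3: carbonyl C bonded to two carbons → ketone.
  CH(COOCH3): pendant –COOCH3: carbonyl C bonded to C and –OCH3 → ester.
  COOH: –COOH: carbonyl C bonded to –OH and C → carboxylic acid (the –OH is not a separate alcohol).

alcohol, arene, carboxylic acid, ester, ketone, phenol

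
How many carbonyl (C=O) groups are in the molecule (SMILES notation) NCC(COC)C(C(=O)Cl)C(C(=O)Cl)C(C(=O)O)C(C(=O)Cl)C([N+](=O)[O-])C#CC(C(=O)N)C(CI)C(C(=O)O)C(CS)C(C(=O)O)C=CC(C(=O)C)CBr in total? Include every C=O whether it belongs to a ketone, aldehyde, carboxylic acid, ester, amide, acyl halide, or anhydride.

CH(COCl): acyl halide, 1 C=O (running total 1).
CH(COCl): acyl halide, 1 C=O (running total 2).
CH(COOH): carboxylic acid, 1 C=O (running total 3).
CH(COCl): acyl halide, 1 C=O (running total 4).
CH(CONH2): amide, 1 C=O (running total 5).
CH(COOH): carboxylic acid, 1 C=O (running total 6).
CH(COOH): carboxylic acid, 1 C=O (running total 7).
CH(COCH3): ketone, 1 C=O (running total 8).

8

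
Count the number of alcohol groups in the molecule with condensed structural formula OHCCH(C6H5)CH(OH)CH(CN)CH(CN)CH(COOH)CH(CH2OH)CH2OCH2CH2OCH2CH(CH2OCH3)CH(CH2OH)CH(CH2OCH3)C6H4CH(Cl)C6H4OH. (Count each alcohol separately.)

terminal –CHO: carbonyl C bonded to H and C → aldehyde.
pendant –C6H5: benzene ring → arene.
–OH on an sp³ carbon → alcohol (secondary).
pendant –C≡N: nitrile.
pendant –C≡N: nitrile.
pendant –COOH: carbonyl C bonded to C and –OH → carboxylic acid.
pendant –CH2OH on an sp³ backbone C → alcohol.
C–O–C with sp³ carbons on both sides and no adjacent C=O → ether.
C–O–C with sp³ carbons on both sides and no adjacent C=O → ether.
pendant –CH2OCH3: C–O–C linkage → ether.
pendant –CH2OH on an sp³ backbone C → alcohol.
pendant –CH2OCH3: C–O–C linkage → ether.
para-disubstituted benzene ring → arene.
halogen on an sp³ carbon → alkyl halide.
–OH attached directly to an aromatic ring → phenol (not alcohol); the ring itself is an arene.
Alcohol appears at: CH(OH), CH(CH2OH), CH(CH2OH) → 3.

3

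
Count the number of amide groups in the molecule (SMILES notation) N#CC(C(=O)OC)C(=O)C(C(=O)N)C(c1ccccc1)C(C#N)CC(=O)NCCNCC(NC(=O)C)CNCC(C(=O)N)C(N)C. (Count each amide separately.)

Reading the structure from left to right:
  N≡C: N≡C–: carbon triple-bonded to nitrogen → nitrile.
  CH(COOCH3): pendant –COOCH3: carbonyl C bonded to C and –OCH3 → ester.
  CO: –C(=O)– with carbon on both sides → ketone.
  CH(CONH2): pendant –CONH2: carbonyl C bonded to C and N → amide.
  CH(C6H5): pendant –C6H5: benzene ring → arene.
  CH(CN): pendant –C≡N: nitrile.
  CH2CONHCH2: –C(=O)–N– linkage → amide (the N is not an amine).
  CH2NHCH2: C–N–C with sp³ carbons and no adjacent C=O → amine (secondary).
  CH(NHCOCH3): pendant –NHC(=O)CH3: N bonded to a carbonyl → amide (not amine).
  CH2NHCH2: C–N–C with sp³ carbons and no adjacent C=O → amine (secondary).
  CH(CONH2): pendant –CONH2: carbonyl C bonded to C and N → amide.
  CH(NH2): –NH2 on an sp³ carbon with no adjacent C=O → amine.
Amide appears at: CH(CONH2), CH2CONHCH2, CH(NHCOCH3), CH(CONH2) → 4.

4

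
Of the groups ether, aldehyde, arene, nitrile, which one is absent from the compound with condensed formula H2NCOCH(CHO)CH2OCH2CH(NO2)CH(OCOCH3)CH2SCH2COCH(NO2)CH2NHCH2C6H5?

nitrile

aldehyde: present (CH(CHO) — pendant –CHO: carbonyl C bonded to C and H → aldehyde).
arene: present (C6H5 — –C6H5 phenyl ring → arene).
ether: present (CH2OCH2 — C–O–C with sp³ carbons on both sides and no adjacent C=O → ether).
nitrile: no segment matches this pattern.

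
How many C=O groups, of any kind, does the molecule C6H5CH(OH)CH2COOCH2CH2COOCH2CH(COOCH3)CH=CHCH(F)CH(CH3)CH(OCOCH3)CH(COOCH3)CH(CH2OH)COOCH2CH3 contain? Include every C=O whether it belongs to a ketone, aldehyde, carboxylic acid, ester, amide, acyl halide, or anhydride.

6

CH2COOCH2: ester, 1 C=O (running total 1).
CH2COOCH2: ester, 1 C=O (running total 2).
CH(COOCH3): ester, 1 C=O (running total 3).
CH(OCOCH3): ester, 1 C=O (running total 4).
CH(COOCH3): ester, 1 C=O (running total 5).
COOCH2CH3: ester, 1 C=O (running total 6).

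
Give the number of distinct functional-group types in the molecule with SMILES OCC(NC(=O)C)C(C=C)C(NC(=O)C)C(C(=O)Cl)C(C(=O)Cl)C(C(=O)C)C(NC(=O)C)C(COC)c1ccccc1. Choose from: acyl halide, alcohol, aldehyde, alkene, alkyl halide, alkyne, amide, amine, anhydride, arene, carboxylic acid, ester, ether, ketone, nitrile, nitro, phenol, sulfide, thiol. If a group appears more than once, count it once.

Working along the chain:
  HOCH2: HO– on an sp³ carbon → alcohol.
  CH(NHCOCH3): pendant –NHC(=O)CH3: N bonded to a carbonyl → amide (not amine).
  CH(CH=CH2): pendant –CH=CH2: C=C double bond → alkene.
  CH(NHCOCH3): pendant –NHC(=O)CH3: N bonded to a carbonyl → amide (not amine).
  CH(COCl): pendant –C(=O)X: carbonyl C bonded to C and halogen → acyl halide.
  CH(COCl): pendant –C(=O)X: carbonyl C bonded to C and halogen → acyl halide.
  CH(COCH3): pendant –COCH3: carbonyl C bonded to two carbons → ketone.
  CH(NHCOCH3): pendant –NHC(=O)CH3: N bonded to a carbonyl → amide (not amine).
  CH(CH2OCH3): pendant –CH2OCH3: C–O–C linkage → ether.
  C6H5: –C6H5 phenyl ring → arene.
Distinct types present: acyl halide, alcohol, alkene, amide, arene, ether, ketone.

7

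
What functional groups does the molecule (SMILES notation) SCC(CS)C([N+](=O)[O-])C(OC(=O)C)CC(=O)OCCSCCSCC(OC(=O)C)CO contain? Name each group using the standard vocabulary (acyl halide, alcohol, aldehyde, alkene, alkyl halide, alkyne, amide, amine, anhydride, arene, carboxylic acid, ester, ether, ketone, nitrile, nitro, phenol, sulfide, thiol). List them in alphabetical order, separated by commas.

alcohol, ester, nitro, sulfide, thiol

–SH on an sp³ carbon → thiol.
pendant –CH2SH → thiol.
–NO2 on an sp³ carbon → nitro (the N=O is not a carbonyl).
pendant –OC(=O)CH3: an acyloxy group → ester.
–C(=O)–O–C with C on the carbonyl side → ester.
C–S–C linkage → sulfide (thioether).
C–S–C linkage → sulfide (thioether).
pendant –OC(=O)CH3: an acyloxy group → ester.
–OH on an sp³ carbon → alcohol.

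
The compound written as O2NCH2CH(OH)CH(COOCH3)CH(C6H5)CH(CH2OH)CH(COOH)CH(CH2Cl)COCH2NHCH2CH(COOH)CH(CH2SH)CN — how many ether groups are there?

0

–NO2 on carbon → nitro group.
–OH on an sp³ carbon → alcohol (secondary).
pendant –COOCH3: carbonyl C bonded to C and –OCH3 → ester.
pendant –C6H5: benzene ring → arene.
pendant –CH2OH on an sp³ backbone C → alcohol.
pendant –COOH: carbonyl C bonded to C and –OH → carboxylic acid.
pendant –CH2X: halogen on sp³ carbon → alkyl halide.
–C(=O)– with carbon on both sides → ketone.
C–N–C with sp³ carbons and no adjacent C=O → amine (secondary).
pendant –COOH: carbonyl C bonded to C and –OH → carboxylic acid.
pendant –CH2SH → thiol.
–C≡N: carbon triple-bonded to nitrogen → nitrile.
No segment is a ether: CH(OH) is alcohol, not ether; CH(COOCH3) is ester, not ether; CH(CH2OH) is alcohol, not ether. → 0.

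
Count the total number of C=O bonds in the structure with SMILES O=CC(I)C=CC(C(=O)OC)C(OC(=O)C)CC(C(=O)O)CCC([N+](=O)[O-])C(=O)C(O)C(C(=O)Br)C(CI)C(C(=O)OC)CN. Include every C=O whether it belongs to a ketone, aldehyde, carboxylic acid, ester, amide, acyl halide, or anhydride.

7

OHC: aldehyde, 1 C=O (running total 1).
CH(COOCH3): ester, 1 C=O (running total 2).
CH(OCOCH3): ester, 1 C=O (running total 3).
CH(COOH): carboxylic acid, 1 C=O (running total 4).
CO: ketone, 1 C=O (running total 5).
CH(COBr): acyl halide, 1 C=O (running total 6).
CH(COOCH3): ester, 1 C=O (running total 7).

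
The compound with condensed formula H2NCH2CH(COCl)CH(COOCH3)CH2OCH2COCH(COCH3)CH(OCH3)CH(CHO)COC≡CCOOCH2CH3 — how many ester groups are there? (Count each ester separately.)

–NH2 on an sp³ carbon with no adjacent C=O → amine.
pendant –C(=O)X: carbonyl C bonded to C and halogen → acyl halide.
pendant –COOCH3: carbonyl C bonded to C and –OCH3 → ester.
C–O–C with sp³ carbons on both sides and no adjacent C=O → ether.
–C(=O)– with carbon on both sides → ketone.
pendant –COCH3: carbonyl C bonded to two carbons → ketone.
pendant –OCH3: C–O–C with sp³ C, no adjacent C=O → ether.
pendant –CHO: carbonyl C bonded to C and H → aldehyde.
–C(=O)– with carbon on both sides → ketone.
C≡C triple bond → alkyne.
–C(=O)OCH2CH3: carbonyl C bonded to C and to –OEt → ester.
Ester appears at: CH(COOCH3), COOCH2CH3 → 2.

2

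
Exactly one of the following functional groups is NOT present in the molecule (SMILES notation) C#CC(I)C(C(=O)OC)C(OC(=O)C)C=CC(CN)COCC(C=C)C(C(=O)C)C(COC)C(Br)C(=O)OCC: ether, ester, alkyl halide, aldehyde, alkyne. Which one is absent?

aldehyde

ester: present (CH(COOCH3) — pendant –COOCH3: carbonyl C bonded to C and –OCH3 → ester).
ether: present (CH2OCH2 — C–O–C with sp³ carbons on both sides and no adjacent C=O → ether).
alkyl halide: present (CH(I) — halogen on an sp³ carbon → alkyl halide).
alkyne: present (HC≡C — C≡C triple bond → alkyne).
aldehyde: absent. In CH(COCH3), the carbonyl carbon is bonded to two carbons, so it is a ketone, not an aldehyde.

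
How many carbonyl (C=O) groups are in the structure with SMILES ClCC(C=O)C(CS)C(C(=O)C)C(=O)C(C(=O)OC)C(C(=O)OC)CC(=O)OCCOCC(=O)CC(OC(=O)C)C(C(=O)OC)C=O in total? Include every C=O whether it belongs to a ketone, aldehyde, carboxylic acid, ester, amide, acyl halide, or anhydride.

CH(CHO): aldehyde, 1 C=O (running total 1).
CH(COCH3): ketone, 1 C=O (running total 2).
CO: ketone, 1 C=O (running total 3).
CH(COOCH3): ester, 1 C=O (running total 4).
CH(COOCH3): ester, 1 C=O (running total 5).
CH2COOCH2: ester, 1 C=O (running total 6).
CO: ketone, 1 C=O (running total 7).
CH(OCOCH3): ester, 1 C=O (running total 8).
CH(COOCH3): ester, 1 C=O (running total 9).
CHO: aldehyde, 1 C=O (running total 10).

10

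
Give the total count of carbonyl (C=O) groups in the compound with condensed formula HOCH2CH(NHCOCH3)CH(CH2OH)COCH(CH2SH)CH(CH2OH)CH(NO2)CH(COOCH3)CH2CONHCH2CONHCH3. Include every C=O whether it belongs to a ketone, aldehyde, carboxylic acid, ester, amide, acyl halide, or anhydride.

5

CH(NHCOCH3): amide, 1 C=O (running total 1).
CO: ketone, 1 C=O (running total 2).
CH(COOCH3): ester, 1 C=O (running total 3).
CH2CONHCH2: amide, 1 C=O (running total 4).
CONHCH3: amide, 1 C=O (running total 5).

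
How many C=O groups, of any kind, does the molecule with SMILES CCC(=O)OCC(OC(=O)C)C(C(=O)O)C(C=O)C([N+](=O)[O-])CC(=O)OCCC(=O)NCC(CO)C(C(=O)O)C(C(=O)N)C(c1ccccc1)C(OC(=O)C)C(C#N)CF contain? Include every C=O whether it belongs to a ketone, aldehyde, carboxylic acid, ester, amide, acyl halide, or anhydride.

9

CH2COOCH2: ester, 1 C=O (running total 1).
CH(OCOCH3): ester, 1 C=O (running total 2).
CH(COOH): carboxylic acid, 1 C=O (running total 3).
CH(CHO): aldehyde, 1 C=O (running total 4).
CH2COOCH2: ester, 1 C=O (running total 5).
CH2CONHCH2: amide, 1 C=O (running total 6).
CH(COOH): carboxylic acid, 1 C=O (running total 7).
CH(CONH2): amide, 1 C=O (running total 8).
CH(OCOCH3): ester, 1 C=O (running total 9).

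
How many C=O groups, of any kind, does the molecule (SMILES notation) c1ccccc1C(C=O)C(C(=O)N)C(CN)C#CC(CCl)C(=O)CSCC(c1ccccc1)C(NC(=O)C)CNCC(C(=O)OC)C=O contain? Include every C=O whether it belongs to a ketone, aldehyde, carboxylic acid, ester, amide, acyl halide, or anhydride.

6

CH(CHO): aldehyde, 1 C=O (running total 1).
CH(CONH2): amide, 1 C=O (running total 2).
CO: ketone, 1 C=O (running total 3).
CH(NHCOCH3): amide, 1 C=O (running total 4).
CH(COOCH3): ester, 1 C=O (running total 5).
CHO: aldehyde, 1 C=O (running total 6).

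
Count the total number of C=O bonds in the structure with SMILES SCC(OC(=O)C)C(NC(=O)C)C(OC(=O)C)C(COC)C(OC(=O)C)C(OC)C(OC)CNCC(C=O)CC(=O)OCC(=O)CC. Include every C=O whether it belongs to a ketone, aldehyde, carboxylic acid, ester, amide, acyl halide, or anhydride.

7

CH(OCOCH3): ester, 1 C=O (running total 1).
CH(NHCOCH3): amide, 1 C=O (running total 2).
CH(OCOCH3): ester, 1 C=O (running total 3).
CH(OCOCH3): ester, 1 C=O (running total 4).
CH(CHO): aldehyde, 1 C=O (running total 5).
CH2COOCH2: ester, 1 C=O (running total 6).
CO: ketone, 1 C=O (running total 7).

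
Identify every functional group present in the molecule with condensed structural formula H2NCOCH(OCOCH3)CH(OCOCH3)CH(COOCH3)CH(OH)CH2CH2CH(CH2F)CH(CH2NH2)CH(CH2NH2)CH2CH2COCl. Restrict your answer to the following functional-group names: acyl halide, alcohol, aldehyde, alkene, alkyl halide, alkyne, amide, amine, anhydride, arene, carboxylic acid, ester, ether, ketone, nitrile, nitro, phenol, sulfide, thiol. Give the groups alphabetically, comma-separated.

–C(=O)NH2: carbonyl C bonded to C and to N → amide (the N is not a separate amine).
pendant –OC(=O)CH3: an acyloxy group → ester.
pendant –OC(=O)CH3: an acyloxy group → ester.
pendant –COOCH3: carbonyl C bonded to C and –OCH3 → ester.
–OH on an sp³ carbon → alcohol (secondary).
pendant –CH2X: halogen on sp³ carbon → alkyl halide.
pendant –CH2NH2: N on sp³ C, no adjacent C=O → amine.
pendant –CH2NH2: N on sp³ C, no adjacent C=O → amine.
–C(=O)Cl: carbonyl C bonded to C and to a halogen → acyl halide (not alkyl halide).

acyl halide, alcohol, alkyl halide, amide, amine, ester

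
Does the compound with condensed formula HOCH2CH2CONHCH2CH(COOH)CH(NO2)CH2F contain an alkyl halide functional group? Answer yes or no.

Taking each segment in turn:
  HOCH2: HO– on an sp³ carbon → alcohol.
  CH2CONHCH2: –C(=O)–N– linkage → amide (the N is not an amine).
  CH(COOH): pendant –COOH: carbonyl C bonded to C and –OH → carboxylic acid.
  CH(NO2): –NO2 on an sp³ carbon → nitro (the N=O is not a carbonyl).
  CH2F: halogen on an sp³ carbon → alkyl halide.
The CH2F segment supplies the alkyl halide: halogen on an sp³ carbon → alkyl halide.

yes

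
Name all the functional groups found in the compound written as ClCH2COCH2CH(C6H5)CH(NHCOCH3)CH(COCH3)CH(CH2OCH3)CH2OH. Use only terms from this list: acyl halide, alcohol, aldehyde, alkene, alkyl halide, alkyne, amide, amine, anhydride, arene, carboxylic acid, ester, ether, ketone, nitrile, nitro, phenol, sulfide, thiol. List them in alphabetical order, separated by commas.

Taking each segment in turn:
  ClCH2: halogen on an sp³ carbon → alkyl halide.
  CO: –C(=O)– with carbon on both sides → ketone.
  CH(C6H5): pendant –C6H5: benzene ring → arene.
  CH(NHCOCH3): pendant –NHC(=O)CH3: N bonded to a carbonyl → amide (not amine).
  CH(COCH3): pendant –COCH3: carbonyl C bonded to two carbons → ketone.
  CH(CH2OCH3): pendant –CH2OCH3: C–O–C linkage → ether.
  CH2OH: –OH on an sp³ carbon → alcohol.

alcohol, alkyl halide, amide, arene, ether, ketone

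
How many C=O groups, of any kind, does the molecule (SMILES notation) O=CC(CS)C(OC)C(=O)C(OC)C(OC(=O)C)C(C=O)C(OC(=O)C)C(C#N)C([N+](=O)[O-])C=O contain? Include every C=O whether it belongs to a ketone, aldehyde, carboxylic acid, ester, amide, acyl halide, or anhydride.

OHC: aldehyde, 1 C=O (running total 1).
CO: ketone, 1 C=O (running total 2).
CH(OCOCH3): ester, 1 C=O (running total 3).
CH(CHO): aldehyde, 1 C=O (running total 4).
CH(OCOCH3): ester, 1 C=O (running total 5).
CHO: aldehyde, 1 C=O (running total 6).

6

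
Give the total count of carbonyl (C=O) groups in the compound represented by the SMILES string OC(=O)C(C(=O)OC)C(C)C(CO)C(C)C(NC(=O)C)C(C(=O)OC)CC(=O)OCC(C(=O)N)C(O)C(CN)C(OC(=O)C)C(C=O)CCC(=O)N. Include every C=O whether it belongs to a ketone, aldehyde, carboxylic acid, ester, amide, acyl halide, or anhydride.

9

HOOC: carboxylic acid, 1 C=O (running total 1).
CH(COOCH3): ester, 1 C=O (running total 2).
CH(NHCOCH3): amide, 1 C=O (running total 3).
CH(COOCH3): ester, 1 C=O (running total 4).
CH2COOCH2: ester, 1 C=O (running total 5).
CH(CONH2): amide, 1 C=O (running total 6).
CH(OCOCH3): ester, 1 C=O (running total 7).
CH(CHO): aldehyde, 1 C=O (running total 8).
CONH2: amide, 1 C=O (running total 9).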